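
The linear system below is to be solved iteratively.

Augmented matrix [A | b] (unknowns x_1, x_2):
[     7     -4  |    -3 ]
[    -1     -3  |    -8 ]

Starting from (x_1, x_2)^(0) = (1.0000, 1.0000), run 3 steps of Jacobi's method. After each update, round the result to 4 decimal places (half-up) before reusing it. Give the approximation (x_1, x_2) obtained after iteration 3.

(1.0680, 2.3651)

Iteration 1:
  x_1 = (-3 - (-4)·1.0000) / (7) = 0.1429
  x_2 = (-8 - (-1)·1.0000) / (-3) = 2.3333
Iteration 2:
  x_1 = (-3 - (-4)·2.3333) / (7) = 0.9047
  x_2 = (-8 - (-1)·0.1429) / (-3) = 2.6190
Iteration 3:
  x_1 = (-3 - (-4)·2.6190) / (7) = 1.0680
  x_2 = (-8 - (-1)·0.9047) / (-3) = 2.3651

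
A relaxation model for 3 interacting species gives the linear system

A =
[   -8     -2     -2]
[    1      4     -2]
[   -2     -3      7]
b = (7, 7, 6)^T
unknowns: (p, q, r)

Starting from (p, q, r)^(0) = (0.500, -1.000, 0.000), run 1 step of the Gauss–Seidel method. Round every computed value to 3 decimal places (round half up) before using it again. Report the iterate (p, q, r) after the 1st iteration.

(-0.625, 1.906, 1.495)

Iteration 1:
  p = (7 - (-2)·-1.000 - (-2)·0.000) / (-8) = -0.625
  q = (7 - (1)·-0.625 - (-2)·0.000) / (4) = 1.906
  r = (6 - (-2)·-0.625 - (-3)·1.906) / (7) = 1.495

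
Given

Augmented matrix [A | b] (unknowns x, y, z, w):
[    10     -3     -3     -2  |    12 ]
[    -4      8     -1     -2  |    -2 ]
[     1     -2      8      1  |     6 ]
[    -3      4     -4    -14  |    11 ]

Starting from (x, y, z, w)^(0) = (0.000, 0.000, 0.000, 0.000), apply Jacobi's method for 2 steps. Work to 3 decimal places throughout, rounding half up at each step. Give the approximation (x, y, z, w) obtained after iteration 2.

(1.193, 0.247, 0.636, -1.329)

Iteration 1:
  x = (12 - (-3)·0.000 - (-3)·0.000 - (-2)·0.000) / (10) = 1.200
  y = (-2 - (-4)·0.000 - (-1)·0.000 - (-2)·0.000) / (8) = -0.250
  z = (6 - (1)·0.000 - (-2)·0.000 - (1)·0.000) / (8) = 0.750
  w = (11 - (-3)·0.000 - (4)·0.000 - (-4)·0.000) / (-14) = -0.786
Iteration 2:
  x = (12 - (-3)·-0.250 - (-3)·0.750 - (-2)·-0.786) / (10) = 1.193
  y = (-2 - (-4)·1.200 - (-1)·0.750 - (-2)·-0.786) / (8) = 0.247
  z = (6 - (1)·1.200 - (-2)·-0.250 - (1)·-0.786) / (8) = 0.636
  w = (11 - (-3)·1.200 - (4)·-0.250 - (-4)·0.750) / (-14) = -1.329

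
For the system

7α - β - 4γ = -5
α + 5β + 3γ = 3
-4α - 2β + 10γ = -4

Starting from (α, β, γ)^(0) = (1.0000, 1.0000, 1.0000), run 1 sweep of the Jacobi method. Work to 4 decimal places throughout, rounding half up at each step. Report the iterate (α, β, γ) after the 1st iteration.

Iteration 1:
  α = (-5 - (-1)·1.0000 - (-4)·1.0000) / (7) = 0.0000
  β = (3 - (1)·1.0000 - (3)·1.0000) / (5) = -0.2000
  γ = (-4 - (-4)·1.0000 - (-2)·1.0000) / (10) = 0.2000

(0.0000, -0.2000, 0.2000)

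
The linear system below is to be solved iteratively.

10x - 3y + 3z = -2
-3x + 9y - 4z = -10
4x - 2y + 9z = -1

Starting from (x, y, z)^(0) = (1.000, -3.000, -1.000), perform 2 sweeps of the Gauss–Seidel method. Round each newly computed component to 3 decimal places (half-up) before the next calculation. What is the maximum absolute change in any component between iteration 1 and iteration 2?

0.407

Iteration 1:
  x = (-2 - (-3)·-3.000 - (3)·-1.000) / (10) = -0.800
  y = (-10 - (-3)·-0.800 - (-4)·-1.000) / (9) = -1.822
  z = (-1 - (4)·-0.800 - (-2)·-1.822) / (9) = -0.160
Iteration 2:
  x = (-2 - (-3)·-1.822 - (3)·-0.160) / (10) = -0.699
  y = (-10 - (-3)·-0.699 - (-4)·-0.160) / (9) = -1.415
  z = (-1 - (4)·-0.699 - (-2)·-1.415) / (9) = -0.115
Change: (0.101, 0.407, 0.045) → max |·| = 0.407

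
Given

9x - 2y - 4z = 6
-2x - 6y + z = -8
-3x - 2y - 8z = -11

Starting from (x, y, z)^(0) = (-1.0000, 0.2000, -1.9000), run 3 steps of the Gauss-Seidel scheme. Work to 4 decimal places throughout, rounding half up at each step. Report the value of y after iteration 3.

1.0438

Iteration 1:
  x = (6 - (-2)·0.2000 - (-4)·-1.9000) / (9) = -0.1333
  y = (-8 - (-2)·-0.1333 - (1)·-1.9000) / (-6) = 1.0611
  z = (-11 - (-3)·-0.1333 - (-2)·1.0611) / (-8) = 1.1597
Iteration 2:
  x = (6 - (-2)·1.0611 - (-4)·1.1597) / (9) = 1.4179
  y = (-8 - (-2)·1.4179 - (1)·1.1597) / (-6) = 1.0540
  z = (-11 - (-3)·1.4179 - (-2)·1.0540) / (-8) = 0.5798
Iteration 3:
  x = (6 - (-2)·1.0540 - (-4)·0.5798) / (9) = 1.1586
  y = (-8 - (-2)·1.1586 - (1)·0.5798) / (-6) = 1.0438
  z = (-11 - (-3)·1.1586 - (-2)·1.0438) / (-8) = 0.6796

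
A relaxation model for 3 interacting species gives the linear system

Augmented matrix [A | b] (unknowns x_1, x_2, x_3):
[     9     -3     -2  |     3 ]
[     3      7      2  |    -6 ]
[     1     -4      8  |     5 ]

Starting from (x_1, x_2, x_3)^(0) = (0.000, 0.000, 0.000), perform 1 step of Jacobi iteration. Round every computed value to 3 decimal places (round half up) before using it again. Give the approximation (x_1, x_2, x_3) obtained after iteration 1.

(0.333, -0.857, 0.625)

Iteration 1:
  x_1 = (3 - (-3)·0.000 - (-2)·0.000) / (9) = 0.333
  x_2 = (-6 - (3)·0.000 - (2)·0.000) / (7) = -0.857
  x_3 = (5 - (1)·0.000 - (-4)·0.000) / (8) = 0.625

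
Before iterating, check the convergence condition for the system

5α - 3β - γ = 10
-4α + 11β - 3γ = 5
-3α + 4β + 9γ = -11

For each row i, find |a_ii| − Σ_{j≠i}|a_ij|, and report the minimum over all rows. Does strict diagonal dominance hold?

row 1: |5| − (3+1) = 1
row 2: |11| − (4+3) = 4
row 3: |9| − (3+4) = 2
minimum over rows = 1 → strictly diagonally dominant (convergence guaranteed)

1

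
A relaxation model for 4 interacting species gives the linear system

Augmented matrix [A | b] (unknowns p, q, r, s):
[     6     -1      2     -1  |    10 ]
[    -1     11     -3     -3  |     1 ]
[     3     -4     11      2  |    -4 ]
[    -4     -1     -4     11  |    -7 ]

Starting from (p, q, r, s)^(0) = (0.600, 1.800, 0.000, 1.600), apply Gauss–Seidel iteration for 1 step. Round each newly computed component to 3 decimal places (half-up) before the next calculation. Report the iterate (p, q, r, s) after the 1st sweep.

(2.233, 0.730, -0.998, -0.121)

Iteration 1:
  p = (10 - (-1)·1.800 - (2)·0.000 - (-1)·1.600) / (6) = 2.233
  q = (1 - (-1)·2.233 - (-3)·0.000 - (-3)·1.600) / (11) = 0.730
  r = (-4 - (3)·2.233 - (-4)·0.730 - (2)·1.600) / (11) = -0.998
  s = (-7 - (-4)·2.233 - (-1)·0.730 - (-4)·-0.998) / (11) = -0.121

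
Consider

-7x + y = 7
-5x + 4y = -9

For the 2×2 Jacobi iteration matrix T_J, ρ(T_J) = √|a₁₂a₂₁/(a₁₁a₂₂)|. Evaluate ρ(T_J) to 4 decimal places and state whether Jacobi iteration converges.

a₁₂a₂₁/(a₁₁a₂₂) = (1)·(-5) / ((-7)·(4)) = 0.178571
ρ = √|0.178571| = √0.178571 = 0.4226
ρ < 1, so Jacobi converges

0.4226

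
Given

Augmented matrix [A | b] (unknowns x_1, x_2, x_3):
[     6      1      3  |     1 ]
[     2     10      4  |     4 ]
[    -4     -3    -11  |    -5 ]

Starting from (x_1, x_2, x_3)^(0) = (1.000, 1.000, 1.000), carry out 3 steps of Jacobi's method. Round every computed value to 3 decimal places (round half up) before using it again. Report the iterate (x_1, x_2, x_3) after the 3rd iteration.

Iteration 1:
  x_1 = (1 - (1)·1.000 - (3)·1.000) / (6) = -0.500
  x_2 = (4 - (2)·1.000 - (4)·1.000) / (10) = -0.200
  x_3 = (-5 - (-4)·1.000 - (-3)·1.000) / (-11) = -0.182
Iteration 2:
  x_1 = (1 - (1)·-0.200 - (3)·-0.182) / (6) = 0.291
  x_2 = (4 - (2)·-0.500 - (4)·-0.182) / (10) = 0.573
  x_3 = (-5 - (-4)·-0.500 - (-3)·-0.200) / (-11) = 0.691
Iteration 3:
  x_1 = (1 - (1)·0.573 - (3)·0.691) / (6) = -0.274
  x_2 = (4 - (2)·0.291 - (4)·0.691) / (10) = 0.065
  x_3 = (-5 - (-4)·0.291 - (-3)·0.573) / (-11) = 0.192

(-0.274, 0.065, 0.192)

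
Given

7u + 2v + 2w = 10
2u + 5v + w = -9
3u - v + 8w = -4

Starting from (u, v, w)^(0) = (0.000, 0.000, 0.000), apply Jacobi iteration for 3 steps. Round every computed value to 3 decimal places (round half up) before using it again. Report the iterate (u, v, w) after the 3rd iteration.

(2.438, -2.382, -1.566)

Iteration 1:
  u = (10 - (2)·0.000 - (2)·0.000) / (7) = 1.429
  v = (-9 - (2)·0.000 - (1)·0.000) / (5) = -1.800
  w = (-4 - (3)·0.000 - (-1)·0.000) / (8) = -0.500
Iteration 2:
  u = (10 - (2)·-1.800 - (2)·-0.500) / (7) = 2.086
  v = (-9 - (2)·1.429 - (1)·-0.500) / (5) = -2.272
  w = (-4 - (3)·1.429 - (-1)·-1.800) / (8) = -1.261
Iteration 3:
  u = (10 - (2)·-2.272 - (2)·-1.261) / (7) = 2.438
  v = (-9 - (2)·2.086 - (1)·-1.261) / (5) = -2.382
  w = (-4 - (3)·2.086 - (-1)·-2.272) / (8) = -1.566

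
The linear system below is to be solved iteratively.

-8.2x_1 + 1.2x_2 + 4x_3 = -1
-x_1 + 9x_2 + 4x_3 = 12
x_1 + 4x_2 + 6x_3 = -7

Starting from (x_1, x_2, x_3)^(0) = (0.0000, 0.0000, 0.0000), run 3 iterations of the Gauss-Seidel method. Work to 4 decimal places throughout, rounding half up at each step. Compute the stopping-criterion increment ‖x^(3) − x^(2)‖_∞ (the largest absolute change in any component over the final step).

Iteration 1:
  x_1 = (-1 - (1.2)·0.0000 - (4)·0.0000) / (-8.2) = 0.1220
  x_2 = (12 - (-1)·0.1220 - (4)·0.0000) / (9) = 1.3469
  x_3 = (-7 - (1)·0.1220 - (4)·1.3469) / (6) = -2.0849
Iteration 2:
  x_1 = (-1 - (1.2)·1.3469 - (4)·-2.0849) / (-8.2) = -0.6980
  x_2 = (12 - (-1)·-0.6980 - (4)·-2.0849) / (9) = 2.1824
  x_3 = (-7 - (1)·-0.6980 - (4)·2.1824) / (6) = -2.5053
Iteration 3:
  x_1 = (-1 - (1.2)·2.1824 - (4)·-2.5053) / (-8.2) = -0.7808
  x_2 = (12 - (-1)·-0.7808 - (4)·-2.5053) / (9) = 2.3600
  x_3 = (-7 - (1)·-0.7808 - (4)·2.3600) / (6) = -2.6099
Change: (-0.0828, 0.1776, -0.1046) → max |·| = 0.1776

0.1776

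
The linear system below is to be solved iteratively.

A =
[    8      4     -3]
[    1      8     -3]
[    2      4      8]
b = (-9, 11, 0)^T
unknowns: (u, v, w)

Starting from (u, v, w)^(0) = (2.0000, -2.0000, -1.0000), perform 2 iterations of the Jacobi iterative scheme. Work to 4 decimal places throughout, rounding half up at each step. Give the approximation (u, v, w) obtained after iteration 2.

Iteration 1:
  u = (-9 - (4)·-2.0000 - (-3)·-1.0000) / (8) = -0.5000
  v = (11 - (1)·2.0000 - (-3)·-1.0000) / (8) = 0.7500
  w = (0 - (2)·2.0000 - (4)·-2.0000) / (8) = 0.5000
Iteration 2:
  u = (-9 - (4)·0.7500 - (-3)·0.5000) / (8) = -1.3125
  v = (11 - (1)·-0.5000 - (-3)·0.5000) / (8) = 1.6250
  w = (0 - (2)·-0.5000 - (4)·0.7500) / (8) = -0.2500

(-1.3125, 1.6250, -0.2500)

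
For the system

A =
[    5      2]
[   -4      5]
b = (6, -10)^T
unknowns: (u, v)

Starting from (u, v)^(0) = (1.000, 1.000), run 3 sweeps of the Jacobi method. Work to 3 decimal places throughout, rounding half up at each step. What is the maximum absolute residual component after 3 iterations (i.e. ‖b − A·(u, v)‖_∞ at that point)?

Iteration 1:
  u = (6 - (2)·1.000) / (5) = 0.800
  v = (-10 - (-4)·1.000) / (5) = -1.200
Iteration 2:
  u = (6 - (2)·-1.200) / (5) = 1.680
  v = (-10 - (-4)·0.800) / (5) = -1.360
Iteration 3:
  u = (6 - (2)·-1.360) / (5) = 1.744
  v = (-10 - (-4)·1.680) / (5) = -0.656
Residual b − A·x = (-1.408, 0.256); ∞-norm = 1.408

1.408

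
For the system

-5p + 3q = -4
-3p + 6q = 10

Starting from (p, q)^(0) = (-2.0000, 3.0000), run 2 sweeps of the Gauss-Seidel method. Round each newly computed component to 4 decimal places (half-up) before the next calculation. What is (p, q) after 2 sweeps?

Iteration 1:
  p = (-4 - (3)·3.0000) / (-5) = 2.6000
  q = (10 - (-3)·2.6000) / (6) = 2.9667
Iteration 2:
  p = (-4 - (3)·2.9667) / (-5) = 2.5800
  q = (10 - (-3)·2.5800) / (6) = 2.9567

(2.5800, 2.9567)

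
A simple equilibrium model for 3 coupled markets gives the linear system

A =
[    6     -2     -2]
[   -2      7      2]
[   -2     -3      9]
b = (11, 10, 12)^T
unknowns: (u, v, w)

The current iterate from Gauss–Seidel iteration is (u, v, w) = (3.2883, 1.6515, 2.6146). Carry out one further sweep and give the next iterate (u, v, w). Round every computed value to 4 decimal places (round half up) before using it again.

One sweep:
  u = (11 - (-2)·1.6515 - (-2)·2.6146) / (6) = 3.2554
  v = (10 - (-2)·3.2554 - (2)·2.6146) / (7) = 1.6117
  w = (12 - (-2)·3.2554 - (-3)·1.6117) / (9) = 2.5940

(3.2554, 1.6117, 2.5940)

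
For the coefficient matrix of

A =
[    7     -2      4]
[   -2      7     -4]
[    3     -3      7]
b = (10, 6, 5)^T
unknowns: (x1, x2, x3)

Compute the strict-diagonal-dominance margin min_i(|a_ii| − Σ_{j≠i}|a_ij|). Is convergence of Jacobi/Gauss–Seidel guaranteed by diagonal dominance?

1

row 1: |7| − (2+4) = 1
row 2: |7| − (2+4) = 1
row 3: |7| − (3+3) = 1
minimum over rows = 1 → strictly diagonally dominant (convergence guaranteed)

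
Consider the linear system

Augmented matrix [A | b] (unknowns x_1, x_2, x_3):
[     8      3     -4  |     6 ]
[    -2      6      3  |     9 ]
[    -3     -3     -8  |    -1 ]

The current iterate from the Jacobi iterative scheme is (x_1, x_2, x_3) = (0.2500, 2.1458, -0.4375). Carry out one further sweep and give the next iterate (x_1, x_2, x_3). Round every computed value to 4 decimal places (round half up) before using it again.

(-0.2734, 1.8021, -0.7734)

One sweep:
  x_1 = (6 - (3)·2.1458 - (-4)·-0.4375) / (8) = -0.2734
  x_2 = (9 - (-2)·0.2500 - (3)·-0.4375) / (6) = 1.8021
  x_3 = (-1 - (-3)·0.2500 - (-3)·2.1458) / (-8) = -0.7734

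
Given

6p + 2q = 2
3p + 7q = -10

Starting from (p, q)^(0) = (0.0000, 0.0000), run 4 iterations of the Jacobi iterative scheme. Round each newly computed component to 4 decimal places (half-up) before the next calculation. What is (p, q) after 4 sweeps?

Iteration 1:
  p = (2 - (2)·0.0000) / (6) = 0.3333
  q = (-10 - (3)·0.0000) / (7) = -1.4286
Iteration 2:
  p = (2 - (2)·-1.4286) / (6) = 0.8095
  q = (-10 - (3)·0.3333) / (7) = -1.5714
Iteration 3:
  p = (2 - (2)·-1.5714) / (6) = 0.8571
  q = (-10 - (3)·0.8095) / (7) = -1.7755
Iteration 4:
  p = (2 - (2)·-1.7755) / (6) = 0.9252
  q = (-10 - (3)·0.8571) / (7) = -1.7959

(0.9252, -1.7959)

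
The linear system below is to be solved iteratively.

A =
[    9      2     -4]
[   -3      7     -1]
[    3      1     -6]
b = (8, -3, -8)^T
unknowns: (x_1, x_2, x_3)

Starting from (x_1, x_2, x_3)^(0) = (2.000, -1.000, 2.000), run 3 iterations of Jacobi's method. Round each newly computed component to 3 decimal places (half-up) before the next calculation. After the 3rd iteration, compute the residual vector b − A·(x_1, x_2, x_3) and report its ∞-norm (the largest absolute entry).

0.417

Iteration 1:
  x_1 = (8 - (2)·-1.000 - (-4)·2.000) / (9) = 2.000
  x_2 = (-3 - (-3)·2.000 - (-1)·2.000) / (7) = 0.714
  x_3 = (-8 - (3)·2.000 - (1)·-1.000) / (-6) = 2.167
Iteration 2:
  x_1 = (8 - (2)·0.714 - (-4)·2.167) / (9) = 1.693
  x_2 = (-3 - (-3)·2.000 - (-1)·2.167) / (7) = 0.738
  x_3 = (-8 - (3)·2.000 - (1)·0.714) / (-6) = 2.452
Iteration 3:
  x_1 = (8 - (2)·0.738 - (-4)·2.452) / (9) = 1.815
  x_2 = (-3 - (-3)·1.693 - (-1)·2.452) / (7) = 0.647
  x_3 = (-8 - (3)·1.693 - (1)·0.738) / (-6) = 2.303
Residual b − A·x = (-0.417, 0.219, -0.274); ∞-norm = 0.417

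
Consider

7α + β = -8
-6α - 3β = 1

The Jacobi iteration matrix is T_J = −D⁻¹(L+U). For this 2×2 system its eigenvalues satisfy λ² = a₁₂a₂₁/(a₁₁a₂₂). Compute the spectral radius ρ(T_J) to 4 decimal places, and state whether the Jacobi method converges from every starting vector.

0.5345

a₁₂a₂₁/(a₁₁a₂₂) = (1)·(-6) / ((7)·(-3)) = 0.285714
ρ = √|0.285714| = √0.285714 = 0.5345
ρ < 1, so Jacobi converges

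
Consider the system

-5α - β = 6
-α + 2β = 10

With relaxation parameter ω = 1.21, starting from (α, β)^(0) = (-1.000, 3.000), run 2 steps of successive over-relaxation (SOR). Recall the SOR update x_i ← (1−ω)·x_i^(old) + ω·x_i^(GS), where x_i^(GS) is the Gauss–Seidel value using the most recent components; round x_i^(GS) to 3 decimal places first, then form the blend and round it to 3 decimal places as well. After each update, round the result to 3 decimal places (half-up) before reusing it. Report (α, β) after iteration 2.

Iteration 1:
  α: GS value = (6 - (-1)·3.000) / (-5) = -1.800;  α ← (1−ω)·-1.000 + ω·-1.800 = -1.968
  β: GS value = (10 - (-1)·-1.968) / (2) = 4.016;  β ← (1−ω)·3.000 + ω·4.016 = 4.229
Iteration 2:
  α: GS value = (6 - (-1)·4.229) / (-5) = -2.046;  α ← (1−ω)·-1.968 + ω·-2.046 = -2.062
  β: GS value = (10 - (-1)·-2.062) / (2) = 3.969;  β ← (1−ω)·4.229 + ω·3.969 = 3.914

(-2.062, 3.914)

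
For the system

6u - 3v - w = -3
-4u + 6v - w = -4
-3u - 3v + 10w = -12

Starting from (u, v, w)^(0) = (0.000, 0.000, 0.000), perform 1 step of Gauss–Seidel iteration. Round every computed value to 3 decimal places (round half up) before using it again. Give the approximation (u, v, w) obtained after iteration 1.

Iteration 1:
  u = (-3 - (-3)·0.000 - (-1)·0.000) / (6) = -0.500
  v = (-4 - (-4)·-0.500 - (-1)·0.000) / (6) = -1.000
  w = (-12 - (-3)·-0.500 - (-3)·-1.000) / (10) = -1.650

(-0.500, -1.000, -1.650)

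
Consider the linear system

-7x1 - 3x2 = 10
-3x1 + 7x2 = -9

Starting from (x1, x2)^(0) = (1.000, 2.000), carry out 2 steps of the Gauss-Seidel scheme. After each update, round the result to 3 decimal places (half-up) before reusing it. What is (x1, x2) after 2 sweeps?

Iteration 1:
  x1 = (10 - (-3)·2.000) / (-7) = -2.286
  x2 = (-9 - (-3)·-2.286) / (7) = -2.265
Iteration 2:
  x1 = (10 - (-3)·-2.265) / (-7) = -0.458
  x2 = (-9 - (-3)·-0.458) / (7) = -1.482

(-0.458, -1.482)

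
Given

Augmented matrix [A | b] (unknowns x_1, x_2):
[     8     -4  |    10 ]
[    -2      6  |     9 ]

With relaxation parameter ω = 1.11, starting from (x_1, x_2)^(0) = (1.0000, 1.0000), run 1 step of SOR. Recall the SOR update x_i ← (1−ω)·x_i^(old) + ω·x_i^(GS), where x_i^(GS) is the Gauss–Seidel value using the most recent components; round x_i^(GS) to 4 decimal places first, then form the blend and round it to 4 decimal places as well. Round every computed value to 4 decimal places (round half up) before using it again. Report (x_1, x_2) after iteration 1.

(1.8325, 2.2330)

Iteration 1:
  x_1: GS value = (10 - (-4)·1.0000) / (8) = 1.7500;  x_1 ← (1−ω)·1.0000 + ω·1.7500 = 1.8325
  x_2: GS value = (9 - (-2)·1.8325) / (6) = 2.1108;  x_2 ← (1−ω)·1.0000 + ω·2.1108 = 2.2330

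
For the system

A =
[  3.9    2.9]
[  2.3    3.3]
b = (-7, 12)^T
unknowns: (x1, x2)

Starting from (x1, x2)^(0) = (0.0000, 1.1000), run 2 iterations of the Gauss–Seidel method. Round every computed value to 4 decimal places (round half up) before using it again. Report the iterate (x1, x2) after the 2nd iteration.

Iteration 1:
  x1 = (-7 - (2.9)·1.1000) / (3.9) = -2.6128
  x2 = (12 - (2.3)·-2.6128) / (3.3) = 5.4574
Iteration 2:
  x1 = (-7 - (2.9)·5.4574) / (3.9) = -5.8529
  x2 = (12 - (2.3)·-5.8529) / (3.3) = 7.7157

(-5.8529, 7.7157)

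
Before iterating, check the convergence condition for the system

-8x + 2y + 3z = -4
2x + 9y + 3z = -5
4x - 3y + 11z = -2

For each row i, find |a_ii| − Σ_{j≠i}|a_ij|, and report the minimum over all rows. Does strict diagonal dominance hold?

3

row 1: |-8| − (2+3) = 3
row 2: |9| − (2+3) = 4
row 3: |11| − (4+3) = 4
minimum over rows = 3 → strictly diagonally dominant (convergence guaranteed)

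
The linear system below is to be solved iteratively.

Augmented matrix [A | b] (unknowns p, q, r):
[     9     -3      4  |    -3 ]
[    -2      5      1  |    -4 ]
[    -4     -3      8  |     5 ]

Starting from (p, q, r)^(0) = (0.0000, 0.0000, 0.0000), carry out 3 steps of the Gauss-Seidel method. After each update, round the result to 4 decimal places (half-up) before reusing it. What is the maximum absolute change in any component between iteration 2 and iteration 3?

0.0692

Iteration 1:
  p = (-3 - (-3)·0.0000 - (4)·0.0000) / (9) = -0.3333
  q = (-4 - (-2)·-0.3333 - (1)·0.0000) / (5) = -0.9333
  r = (5 - (-4)·-0.3333 - (-3)·-0.9333) / (8) = 0.1084
Iteration 2:
  p = (-3 - (-3)·-0.9333 - (4)·0.1084) / (9) = -0.6926
  q = (-4 - (-2)·-0.6926 - (1)·0.1084) / (5) = -1.0987
  r = (5 - (-4)·-0.6926 - (-3)·-1.0987) / (8) = -0.1333
Iteration 3:
  p = (-3 - (-3)·-1.0987 - (4)·-0.1333) / (9) = -0.6403
  q = (-4 - (-2)·-0.6403 - (1)·-0.1333) / (5) = -1.0295
  r = (5 - (-4)·-0.6403 - (-3)·-1.0295) / (8) = -0.0812
Change: (0.0523, 0.0692, 0.0521) → max |·| = 0.0692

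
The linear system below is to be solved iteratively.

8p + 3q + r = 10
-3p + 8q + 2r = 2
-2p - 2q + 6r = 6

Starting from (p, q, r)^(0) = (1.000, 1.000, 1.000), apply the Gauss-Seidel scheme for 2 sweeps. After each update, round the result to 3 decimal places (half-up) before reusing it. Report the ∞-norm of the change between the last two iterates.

0.227

Iteration 1:
  p = (10 - (3)·1.000 - (1)·1.000) / (8) = 0.750
  q = (2 - (-3)·0.750 - (2)·1.000) / (8) = 0.281
  r = (6 - (-2)·0.750 - (-2)·0.281) / (6) = 1.344
Iteration 2:
  p = (10 - (3)·0.281 - (1)·1.344) / (8) = 0.977
  q = (2 - (-3)·0.977 - (2)·1.344) / (8) = 0.280
  r = (6 - (-2)·0.977 - (-2)·0.280) / (6) = 1.419
Change: (0.227, -0.001, 0.075) → max |·| = 0.227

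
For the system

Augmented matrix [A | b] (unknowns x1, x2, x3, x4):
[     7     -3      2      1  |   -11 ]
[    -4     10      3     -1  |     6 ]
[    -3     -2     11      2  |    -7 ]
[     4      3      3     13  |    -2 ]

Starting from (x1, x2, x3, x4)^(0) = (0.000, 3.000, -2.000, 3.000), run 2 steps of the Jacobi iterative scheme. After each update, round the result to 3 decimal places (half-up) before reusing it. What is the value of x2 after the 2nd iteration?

0.695

Iteration 1:
  x1 = (-11 - (-3)·3.000 - (2)·-2.000 - (1)·3.000) / (7) = -0.143
  x2 = (6 - (-4)·0.000 - (3)·-2.000 - (-1)·3.000) / (10) = 1.500
  x3 = (-7 - (-3)·0.000 - (-2)·3.000 - (2)·3.000) / (11) = -0.636
  x4 = (-2 - (4)·0.000 - (3)·3.000 - (3)·-2.000) / (13) = -0.385
Iteration 2:
  x1 = (-11 - (-3)·1.500 - (2)·-0.636 - (1)·-0.385) / (7) = -0.692
  x2 = (6 - (-4)·-0.143 - (3)·-0.636 - (-1)·-0.385) / (10) = 0.695
  x3 = (-7 - (-3)·-0.143 - (-2)·1.500 - (2)·-0.385) / (11) = -0.333
  x4 = (-2 - (4)·-0.143 - (3)·1.500 - (3)·-0.636) / (13) = -0.309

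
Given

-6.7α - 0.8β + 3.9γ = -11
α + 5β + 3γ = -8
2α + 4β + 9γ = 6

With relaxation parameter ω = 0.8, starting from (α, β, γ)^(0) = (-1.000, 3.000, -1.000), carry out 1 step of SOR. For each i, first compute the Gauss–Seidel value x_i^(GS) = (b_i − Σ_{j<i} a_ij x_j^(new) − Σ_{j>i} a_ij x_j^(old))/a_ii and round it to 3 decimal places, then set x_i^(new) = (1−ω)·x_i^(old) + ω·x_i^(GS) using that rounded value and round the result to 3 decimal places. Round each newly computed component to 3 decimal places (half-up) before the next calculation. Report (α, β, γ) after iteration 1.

(0.361, -0.258, 0.361)

Iteration 1:
  α: GS value = (-11 - (-0.8)·3.000 - (3.9)·-1.000) / (-6.7) = 0.701;  α ← (1−ω)·-1.000 + ω·0.701 = 0.361
  β: GS value = (-8 - (1)·0.361 - (3)·-1.000) / (5) = -1.072;  β ← (1−ω)·3.000 + ω·-1.072 = -0.258
  γ: GS value = (6 - (2)·0.361 - (4)·-0.258) / (9) = 0.701;  γ ← (1−ω)·-1.000 + ω·0.701 = 0.361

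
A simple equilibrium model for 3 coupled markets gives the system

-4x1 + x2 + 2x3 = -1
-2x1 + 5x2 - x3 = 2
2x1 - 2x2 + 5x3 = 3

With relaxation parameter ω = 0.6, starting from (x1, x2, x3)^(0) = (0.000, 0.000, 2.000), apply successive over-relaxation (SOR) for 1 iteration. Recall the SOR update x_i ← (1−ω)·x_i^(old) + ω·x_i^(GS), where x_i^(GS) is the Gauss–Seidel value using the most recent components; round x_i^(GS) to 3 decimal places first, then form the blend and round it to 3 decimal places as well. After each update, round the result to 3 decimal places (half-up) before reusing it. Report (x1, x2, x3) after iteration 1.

Iteration 1:
  x1: GS value = (-1 - (1)·0.000 - (2)·2.000) / (-4) = 1.250;  x1 ← (1−ω)·0.000 + ω·1.250 = 0.750
  x2: GS value = (2 - (-2)·0.750 - (-1)·2.000) / (5) = 1.100;  x2 ← (1−ω)·0.000 + ω·1.100 = 0.660
  x3: GS value = (3 - (2)·0.750 - (-2)·0.660) / (5) = 0.564;  x3 ← (1−ω)·2.000 + ω·0.564 = 1.138

(0.750, 0.660, 1.138)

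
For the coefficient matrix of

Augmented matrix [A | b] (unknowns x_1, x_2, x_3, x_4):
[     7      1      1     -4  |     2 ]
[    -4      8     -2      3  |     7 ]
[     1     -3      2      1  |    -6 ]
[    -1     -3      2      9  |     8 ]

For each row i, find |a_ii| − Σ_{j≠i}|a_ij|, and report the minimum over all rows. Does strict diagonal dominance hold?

-3

row 1: |7| − (1+1+4) = 1
row 2: |8| − (4+2+3) = -1
row 3: |2| − (1+3+1) = -3
row 4: |9| − (1+3+2) = 3
minimum over rows = -3 → not strictly diagonally dominant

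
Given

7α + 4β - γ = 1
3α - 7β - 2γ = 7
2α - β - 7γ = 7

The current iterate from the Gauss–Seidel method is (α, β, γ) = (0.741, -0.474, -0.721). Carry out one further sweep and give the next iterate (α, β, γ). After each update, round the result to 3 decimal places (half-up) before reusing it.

One sweep:
  α = (1 - (4)·-0.474 - (-1)·-0.721) / (7) = 0.311
  β = (7 - (3)·0.311 - (-2)·-0.721) / (-7) = -0.661
  γ = (7 - (2)·0.311 - (-1)·-0.661) / (-7) = -0.817

(0.311, -0.661, -0.817)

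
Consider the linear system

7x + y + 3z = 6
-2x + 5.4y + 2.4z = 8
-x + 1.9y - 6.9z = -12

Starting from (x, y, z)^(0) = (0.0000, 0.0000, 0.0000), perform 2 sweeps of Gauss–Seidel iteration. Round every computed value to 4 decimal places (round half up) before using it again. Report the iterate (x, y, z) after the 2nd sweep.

(-0.3043, 0.4309, 1.9019)

Iteration 1:
  x = (6 - (1)·0.0000 - (3)·0.0000) / (7) = 0.8571
  y = (8 - (-2)·0.8571 - (2.4)·0.0000) / (5.4) = 1.7989
  z = (-12 - (-1)·0.8571 - (1.9)·1.7989) / (-6.9) = 2.1103
Iteration 2:
  x = (6 - (1)·1.7989 - (3)·2.1103) / (7) = -0.3043
  y = (8 - (-2)·-0.3043 - (2.4)·2.1103) / (5.4) = 0.4309
  z = (-12 - (-1)·-0.3043 - (1.9)·0.4309) / (-6.9) = 1.9019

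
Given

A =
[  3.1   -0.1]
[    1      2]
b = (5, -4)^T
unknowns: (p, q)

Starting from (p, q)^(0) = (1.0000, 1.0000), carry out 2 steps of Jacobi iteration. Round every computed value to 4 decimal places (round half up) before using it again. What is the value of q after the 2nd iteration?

-2.8226

Iteration 1:
  p = (5 - (-0.1)·1.0000) / (3.1) = 1.6452
  q = (-4 - (1)·1.0000) / (2) = -2.5000
Iteration 2:
  p = (5 - (-0.1)·-2.5000) / (3.1) = 1.5323
  q = (-4 - (1)·1.6452) / (2) = -2.8226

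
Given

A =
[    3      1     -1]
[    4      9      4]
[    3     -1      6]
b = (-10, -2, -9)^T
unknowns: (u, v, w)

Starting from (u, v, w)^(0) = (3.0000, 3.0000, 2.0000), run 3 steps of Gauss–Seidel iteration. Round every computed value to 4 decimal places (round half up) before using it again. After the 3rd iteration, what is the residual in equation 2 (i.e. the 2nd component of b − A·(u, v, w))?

Iteration 1:
  u = (-10 - (1)·3.0000 - (-1)·2.0000) / (3) = -3.6667
  v = (-2 - (4)·-3.6667 - (4)·2.0000) / (9) = 0.5185
  w = (-9 - (3)·-3.6667 - (-1)·0.5185) / (6) = 0.4198
Iteration 2:
  u = (-10 - (1)·0.5185 - (-1)·0.4198) / (3) = -3.3662
  v = (-2 - (4)·-3.3662 - (4)·0.4198) / (9) = 1.0873
  w = (-9 - (3)·-3.3662 - (-1)·1.0873) / (6) = 0.3643
Iteration 3:
  u = (-10 - (1)·1.0873 - (-1)·0.3643) / (3) = -3.5743
  v = (-2 - (4)·-3.5743 - (4)·0.3643) / (9) = 1.2044
  w = (-9 - (3)·-3.5743 - (-1)·1.2044) / (6) = 0.4879
Residual b − A·x = (0.0064, -0.4940, -0.0001)

-0.4940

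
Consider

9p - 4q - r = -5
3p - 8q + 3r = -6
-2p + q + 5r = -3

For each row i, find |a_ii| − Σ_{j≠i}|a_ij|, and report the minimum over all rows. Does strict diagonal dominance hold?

row 1: |9| − (4+1) = 4
row 2: |-8| − (3+3) = 2
row 3: |5| − (2+1) = 2
minimum over rows = 2 → strictly diagonally dominant (convergence guaranteed)

2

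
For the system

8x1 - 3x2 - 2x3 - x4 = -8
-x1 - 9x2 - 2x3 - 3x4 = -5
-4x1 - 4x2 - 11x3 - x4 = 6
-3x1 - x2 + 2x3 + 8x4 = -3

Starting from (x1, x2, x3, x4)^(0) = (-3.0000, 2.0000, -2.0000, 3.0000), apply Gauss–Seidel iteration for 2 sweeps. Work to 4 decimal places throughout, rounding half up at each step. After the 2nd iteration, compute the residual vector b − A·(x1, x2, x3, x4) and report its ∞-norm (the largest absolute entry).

Iteration 1:
  x1 = (-8 - (-3)·2.0000 - (-2)·-2.0000 - (-1)·3.0000) / (8) = -0.3750
  x2 = (-5 - (-1)·-0.3750 - (-2)·-2.0000 - (-3)·3.0000) / (-9) = 0.0417
  x3 = (6 - (-4)·-0.3750 - (-4)·0.0417 - (-1)·3.0000) / (-11) = -0.6970
  x4 = (-3 - (-3)·-0.3750 - (-1)·0.0417 - (2)·-0.6970) / (8) = -0.3362
Iteration 2:
  x1 = (-8 - (-3)·0.0417 - (-2)·-0.6970 - (-1)·-0.3362) / (8) = -1.2006
  x2 = (-5 - (-1)·-1.2006 - (-2)·-0.6970 - (-3)·-0.3362) / (-9) = 0.9559
  x3 = (6 - (-4)·-1.2006 - (-4)·0.9559 - (-1)·-0.3362) / (-11) = -0.4259
  x4 = (-3 - (-3)·-1.2006 - (-1)·0.9559 - (2)·-0.4259) / (8) = -0.5993
Residual b − A·x = (3.0214, -0.2472, -0.2630, 0.0003); ∞-norm = 3.0214

3.0214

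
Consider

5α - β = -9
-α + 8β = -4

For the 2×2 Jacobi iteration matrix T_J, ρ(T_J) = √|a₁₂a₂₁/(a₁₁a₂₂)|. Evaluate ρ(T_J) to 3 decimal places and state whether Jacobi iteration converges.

a₁₂a₂₁/(a₁₁a₂₂) = (-1)·(-1) / ((5)·(8)) = 0.025000
ρ = √|0.025000| = √0.025000 = 0.158
ρ < 1, so Jacobi converges

0.158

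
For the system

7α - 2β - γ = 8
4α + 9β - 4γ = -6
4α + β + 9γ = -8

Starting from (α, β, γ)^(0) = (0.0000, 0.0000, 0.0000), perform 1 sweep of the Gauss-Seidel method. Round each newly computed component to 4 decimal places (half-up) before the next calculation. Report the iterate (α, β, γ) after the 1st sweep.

Iteration 1:
  α = (8 - (-2)·0.0000 - (-1)·0.0000) / (7) = 1.1429
  β = (-6 - (4)·1.1429 - (-4)·0.0000) / (9) = -1.1746
  γ = (-8 - (4)·1.1429 - (1)·-1.1746) / (9) = -1.2663

(1.1429, -1.1746, -1.2663)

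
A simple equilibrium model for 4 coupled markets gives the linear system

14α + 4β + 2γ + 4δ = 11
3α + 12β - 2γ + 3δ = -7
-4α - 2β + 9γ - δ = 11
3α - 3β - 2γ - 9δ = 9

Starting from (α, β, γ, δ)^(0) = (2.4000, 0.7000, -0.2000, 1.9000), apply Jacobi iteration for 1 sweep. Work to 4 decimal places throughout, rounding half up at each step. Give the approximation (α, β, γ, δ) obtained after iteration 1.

Iteration 1:
  α = (11 - (4)·0.7000 - (2)·-0.2000 - (4)·1.9000) / (14) = 0.0714
  β = (-7 - (3)·2.4000 - (-2)·-0.2000 - (3)·1.9000) / (12) = -1.6917
  γ = (11 - (-4)·2.4000 - (-2)·0.7000 - (-1)·1.9000) / (9) = 2.6556
  δ = (9 - (3)·2.4000 - (-3)·0.7000 - (-2)·-0.2000) / (-9) = -0.3889

(0.0714, -1.6917, 2.6556, -0.3889)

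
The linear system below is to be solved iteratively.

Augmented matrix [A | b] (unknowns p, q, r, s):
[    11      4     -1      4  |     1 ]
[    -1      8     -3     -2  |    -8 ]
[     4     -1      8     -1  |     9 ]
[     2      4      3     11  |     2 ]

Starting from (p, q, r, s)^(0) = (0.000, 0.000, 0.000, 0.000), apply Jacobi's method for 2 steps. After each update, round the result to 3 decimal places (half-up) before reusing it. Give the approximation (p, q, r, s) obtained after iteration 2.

Iteration 1:
  p = (1 - (4)·0.000 - (-1)·0.000 - (4)·0.000) / (11) = 0.091
  q = (-8 - (-1)·0.000 - (-3)·0.000 - (-2)·0.000) / (8) = -1.000
  r = (9 - (4)·0.000 - (-1)·0.000 - (-1)·0.000) / (8) = 1.125
  s = (2 - (2)·0.000 - (4)·0.000 - (3)·0.000) / (11) = 0.182
Iteration 2:
  p = (1 - (4)·-1.000 - (-1)·1.125 - (4)·0.182) / (11) = 0.491
  q = (-8 - (-1)·0.091 - (-3)·1.125 - (-2)·0.182) / (8) = -0.521
  r = (9 - (4)·0.091 - (-1)·-1.000 - (-1)·0.182) / (8) = 0.977
  s = (2 - (2)·0.091 - (4)·-1.000 - (3)·1.125) / (11) = 0.222

(0.491, -0.521, 0.977, 0.222)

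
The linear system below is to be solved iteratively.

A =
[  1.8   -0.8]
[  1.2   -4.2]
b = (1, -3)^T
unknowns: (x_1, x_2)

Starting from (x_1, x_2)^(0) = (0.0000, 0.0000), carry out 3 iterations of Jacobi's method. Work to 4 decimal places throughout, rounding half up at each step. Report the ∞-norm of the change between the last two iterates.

Iteration 1:
  x_1 = (1 - (-0.8)·0.0000) / (1.8) = 0.5556
  x_2 = (-3 - (1.2)·0.0000) / (-4.2) = 0.7143
Iteration 2:
  x_1 = (1 - (-0.8)·0.7143) / (1.8) = 0.8730
  x_2 = (-3 - (1.2)·0.5556) / (-4.2) = 0.8730
Iteration 3:
  x_1 = (1 - (-0.8)·0.8730) / (1.8) = 0.9436
  x_2 = (-3 - (1.2)·0.8730) / (-4.2) = 0.9637
Change: (0.0706, 0.0907) → max |·| = 0.0907

0.0907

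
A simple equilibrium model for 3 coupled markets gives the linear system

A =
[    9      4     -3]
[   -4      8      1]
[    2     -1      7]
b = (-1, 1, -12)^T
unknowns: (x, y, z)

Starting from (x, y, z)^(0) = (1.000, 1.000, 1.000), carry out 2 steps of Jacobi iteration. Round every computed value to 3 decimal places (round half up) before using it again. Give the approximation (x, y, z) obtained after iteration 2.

Iteration 1:
  x = (-1 - (4)·1.000 - (-3)·1.000) / (9) = -0.222
  y = (1 - (-4)·1.000 - (1)·1.000) / (8) = 0.500
  z = (-12 - (2)·1.000 - (-1)·1.000) / (7) = -1.857
Iteration 2:
  x = (-1 - (4)·0.500 - (-3)·-1.857) / (9) = -0.952
  y = (1 - (-4)·-0.222 - (1)·-1.857) / (8) = 0.246
  z = (-12 - (2)·-0.222 - (-1)·0.500) / (7) = -1.579

(-0.952, 0.246, -1.579)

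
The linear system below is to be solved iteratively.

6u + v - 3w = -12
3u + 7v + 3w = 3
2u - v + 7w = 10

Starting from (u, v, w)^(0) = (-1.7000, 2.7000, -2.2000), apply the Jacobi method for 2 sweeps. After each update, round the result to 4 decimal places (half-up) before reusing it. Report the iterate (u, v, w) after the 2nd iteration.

(-1.2000, 0.9643, 2.7429)

Iteration 1:
  u = (-12 - (1)·2.7000 - (-3)·-2.2000) / (6) = -3.5500
  v = (3 - (3)·-1.7000 - (3)·-2.2000) / (7) = 2.1000
  w = (10 - (2)·-1.7000 - (-1)·2.7000) / (7) = 2.3000
Iteration 2:
  u = (-12 - (1)·2.1000 - (-3)·2.3000) / (6) = -1.2000
  v = (3 - (3)·-3.5500 - (3)·2.3000) / (7) = 0.9643
  w = (10 - (2)·-3.5500 - (-1)·2.1000) / (7) = 2.7429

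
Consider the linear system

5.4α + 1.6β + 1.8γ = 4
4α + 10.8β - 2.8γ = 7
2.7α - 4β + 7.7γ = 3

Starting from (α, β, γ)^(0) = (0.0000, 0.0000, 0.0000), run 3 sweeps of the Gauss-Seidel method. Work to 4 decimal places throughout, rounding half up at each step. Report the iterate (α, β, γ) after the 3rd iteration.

Iteration 1:
  α = (4 - (1.6)·0.0000 - (1.8)·0.0000) / (5.4) = 0.7407
  β = (7 - (4)·0.7407 - (-2.8)·0.0000) / (10.8) = 0.3738
  γ = (3 - (2.7)·0.7407 - (-4)·0.3738) / (7.7) = 0.3241
Iteration 2:
  α = (4 - (1.6)·0.3738 - (1.8)·0.3241) / (5.4) = 0.5220
  β = (7 - (4)·0.5220 - (-2.8)·0.3241) / (10.8) = 0.5388
  γ = (3 - (2.7)·0.5220 - (-4)·0.5388) / (7.7) = 0.4865
Iteration 3:
  α = (4 - (1.6)·0.5388 - (1.8)·0.4865) / (5.4) = 0.4189
  β = (7 - (4)·0.4189 - (-2.8)·0.4865) / (10.8) = 0.6191
  γ = (3 - (2.7)·0.4189 - (-4)·0.6191) / (7.7) = 0.5643

(0.4189, 0.6191, 0.5643)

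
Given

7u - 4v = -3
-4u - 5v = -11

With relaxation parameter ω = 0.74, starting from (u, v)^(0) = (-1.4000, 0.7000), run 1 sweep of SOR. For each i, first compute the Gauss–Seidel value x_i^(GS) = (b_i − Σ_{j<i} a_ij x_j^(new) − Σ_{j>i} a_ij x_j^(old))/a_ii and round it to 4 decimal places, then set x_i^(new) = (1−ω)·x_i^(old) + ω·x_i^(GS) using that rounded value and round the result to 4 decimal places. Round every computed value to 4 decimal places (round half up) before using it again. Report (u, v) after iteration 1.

Iteration 1:
  u: GS value = (-3 - (-4)·0.7000) / (7) = -0.0286;  u ← (1−ω)·-1.4000 + ω·-0.0286 = -0.3852
  v: GS value = (-11 - (-4)·-0.3852) / (-5) = 2.5082;  v ← (1−ω)·0.7000 + ω·2.5082 = 2.0381

(-0.3852, 2.0381)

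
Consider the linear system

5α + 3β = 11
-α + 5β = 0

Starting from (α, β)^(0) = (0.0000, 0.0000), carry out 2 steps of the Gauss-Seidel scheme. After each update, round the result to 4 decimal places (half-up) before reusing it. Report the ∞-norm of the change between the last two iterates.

0.2640

Iteration 1:
  α = (11 - (3)·0.0000) / (5) = 2.2000
  β = (0 - (-1)·2.2000) / (5) = 0.4400
Iteration 2:
  α = (11 - (3)·0.4400) / (5) = 1.9360
  β = (0 - (-1)·1.9360) / (5) = 0.3872
Change: (-0.2640, -0.0528) → max |·| = 0.2640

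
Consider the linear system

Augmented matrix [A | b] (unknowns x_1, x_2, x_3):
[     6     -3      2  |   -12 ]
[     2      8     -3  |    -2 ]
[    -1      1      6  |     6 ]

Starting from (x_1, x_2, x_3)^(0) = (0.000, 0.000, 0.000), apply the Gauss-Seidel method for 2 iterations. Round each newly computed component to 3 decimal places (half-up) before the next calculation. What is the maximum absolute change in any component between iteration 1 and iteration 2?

0.255

Iteration 1:
  x_1 = (-12 - (-3)·0.000 - (2)·0.000) / (6) = -2.000
  x_2 = (-2 - (2)·-2.000 - (-3)·0.000) / (8) = 0.250
  x_3 = (6 - (-1)·-2.000 - (1)·0.250) / (6) = 0.625
Iteration 2:
  x_1 = (-12 - (-3)·0.250 - (2)·0.625) / (6) = -2.083
  x_2 = (-2 - (2)·-2.083 - (-3)·0.625) / (8) = 0.505
  x_3 = (6 - (-1)·-2.083 - (1)·0.505) / (6) = 0.569
Change: (-0.083, 0.255, -0.056) → max |·| = 0.255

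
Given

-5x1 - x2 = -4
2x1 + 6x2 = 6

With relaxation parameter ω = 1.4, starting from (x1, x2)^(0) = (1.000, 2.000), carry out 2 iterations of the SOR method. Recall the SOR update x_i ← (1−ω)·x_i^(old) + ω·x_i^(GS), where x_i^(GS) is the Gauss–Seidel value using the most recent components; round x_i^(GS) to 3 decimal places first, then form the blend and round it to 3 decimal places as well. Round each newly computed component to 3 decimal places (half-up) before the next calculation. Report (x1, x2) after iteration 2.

(0.909, 0.765)

Iteration 1:
  x1: GS value = (-4 - (-1)·2.000) / (-5) = 0.400;  x1 ← (1−ω)·1.000 + ω·0.400 = 0.160
  x2: GS value = (6 - (2)·0.160) / (6) = 0.947;  x2 ← (1−ω)·2.000 + ω·0.947 = 0.526
Iteration 2:
  x1: GS value = (-4 - (-1)·0.526) / (-5) = 0.695;  x1 ← (1−ω)·0.160 + ω·0.695 = 0.909
  x2: GS value = (6 - (2)·0.909) / (6) = 0.697;  x2 ← (1−ω)·0.526 + ω·0.697 = 0.765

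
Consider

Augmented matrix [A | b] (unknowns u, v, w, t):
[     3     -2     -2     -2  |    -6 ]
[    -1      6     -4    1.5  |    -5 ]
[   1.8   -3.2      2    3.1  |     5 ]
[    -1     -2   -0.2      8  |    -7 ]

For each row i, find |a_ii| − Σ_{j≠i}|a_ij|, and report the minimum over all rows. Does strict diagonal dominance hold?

row 1: |3| − (2+2+2) = -3
row 2: |6| − (1+4+1.5) = -0.5
row 3: |2| − (1.8+3.2+3.1) = -6.1
row 4: |8| − (1+2+0.2) = 4.8
minimum over rows = -6.1 → not strictly diagonally dominant

-6.1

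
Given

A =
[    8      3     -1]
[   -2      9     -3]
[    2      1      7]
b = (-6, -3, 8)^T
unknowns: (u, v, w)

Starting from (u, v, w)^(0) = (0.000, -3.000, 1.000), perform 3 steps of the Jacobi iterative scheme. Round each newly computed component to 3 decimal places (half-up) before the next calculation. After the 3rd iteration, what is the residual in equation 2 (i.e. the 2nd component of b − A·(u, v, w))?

Iteration 1:
  u = (-6 - (3)·-3.000 - (-1)·1.000) / (8) = 0.500
  v = (-3 - (-2)·0.000 - (-3)·1.000) / (9) = 0.000
  w = (8 - (2)·0.000 - (1)·-3.000) / (7) = 1.571
Iteration 2:
  u = (-6 - (3)·0.000 - (-1)·1.571) / (8) = -0.554
  v = (-3 - (-2)·0.500 - (-3)·1.571) / (9) = 0.301
  w = (8 - (2)·0.500 - (1)·0.000) / (7) = 1.000
Iteration 3:
  u = (-6 - (3)·0.301 - (-1)·1.000) / (8) = -0.738
  v = (-3 - (-2)·-0.554 - (-3)·1.000) / (9) = -0.123
  w = (8 - (2)·-0.554 - (1)·0.301) / (7) = 1.258
Residual b − A·x = (1.531, 0.405, 0.793)

0.405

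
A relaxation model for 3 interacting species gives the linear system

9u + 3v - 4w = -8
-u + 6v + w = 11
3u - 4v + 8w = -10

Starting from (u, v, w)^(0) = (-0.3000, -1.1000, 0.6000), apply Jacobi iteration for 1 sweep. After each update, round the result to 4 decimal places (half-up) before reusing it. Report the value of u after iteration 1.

-0.2556

Iteration 1:
  u = (-8 - (3)·-1.1000 - (-4)·0.6000) / (9) = -0.2556
  v = (11 - (-1)·-0.3000 - (1)·0.6000) / (6) = 1.6833
  w = (-10 - (3)·-0.3000 - (-4)·-1.1000) / (8) = -1.6875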